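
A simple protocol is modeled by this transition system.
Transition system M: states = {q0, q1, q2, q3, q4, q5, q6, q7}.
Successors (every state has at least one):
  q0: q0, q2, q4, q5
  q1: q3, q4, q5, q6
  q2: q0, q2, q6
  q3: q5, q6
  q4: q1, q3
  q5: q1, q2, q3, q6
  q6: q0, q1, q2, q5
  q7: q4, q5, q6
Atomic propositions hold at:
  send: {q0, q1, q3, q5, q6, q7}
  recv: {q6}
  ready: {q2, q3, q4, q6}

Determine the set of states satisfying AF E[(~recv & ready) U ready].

Sat(~recv) = {q0, q1, q2, q3, q4, q5, q7}
Sat(~recv & ready) = {q2, q3, q4}
E[(~recv & ready) U ready]: least fixpoint, start Z0 = Sat(ready) = {q2, q3, q4, q6}, add states in Sat(~recv & ready) with some successor in Z. Already a fixed point.
Sat(E[(~recv & ready) U ready]) = {q2, q3, q4, q6}
AF E[(~recv & ready) U ready]: least fixpoint, start Z0 = {q2, q3, q4, q6}, add states with every successor in Z. Already a fixed point.
Sat(AF E[(~recv & ready) U ready]) = {q2, q3, q4, q6}

{q2, q3, q4, q6}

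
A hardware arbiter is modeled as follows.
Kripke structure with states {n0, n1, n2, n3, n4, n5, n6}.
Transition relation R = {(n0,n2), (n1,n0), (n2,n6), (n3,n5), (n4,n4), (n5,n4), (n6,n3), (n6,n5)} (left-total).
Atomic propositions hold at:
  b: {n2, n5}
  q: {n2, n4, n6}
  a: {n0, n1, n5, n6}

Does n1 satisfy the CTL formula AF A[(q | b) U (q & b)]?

Sat(q | b) = {n2, n4, n5, n6}
Sat(q & b) = {n2}
A[(q | b) U (q & b)]: least fixpoint, start Z0 = Sat((q & b)) = {n2}, add states in Sat(q | b) with every successor in Z. Already a fixed point.
Sat(A[(q | b) U (q & b)]) = {n2}
AF A[(q | b) U (q & b)]: least fixpoint, start Z0 = {n2}, add states with every successor in Z. Z1 = {n0, n2}; Z2 = {n0, n1, n2}; fixed.
Sat(AF A[(q | b) U (q & b)]) = {n0, n1, n2}
n1 ∈ Sat(AF A[(q | b) U (q & b)]) = {n0, n1, n2}, so the formula holds at n1.

Yes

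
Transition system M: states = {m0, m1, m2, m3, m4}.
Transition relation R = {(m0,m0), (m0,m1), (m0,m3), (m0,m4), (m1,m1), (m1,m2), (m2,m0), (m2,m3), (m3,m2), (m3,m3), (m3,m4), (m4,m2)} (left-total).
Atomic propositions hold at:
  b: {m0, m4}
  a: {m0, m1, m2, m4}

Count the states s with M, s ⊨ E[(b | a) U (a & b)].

Sat(b | a) = {m0, m1, m2, m4}
Sat(a & b) = {m0, m4}
E[(b | a) U (a & b)]: least fixpoint, start Z0 = Sat((a & b)) = {m0, m4}, add states in Sat(b | a) with some successor in Z. Z1 = {m0, m2, m4}; Z2 = {m0, m1, m2, m4}; fixed.
Sat(E[(b | a) U (a & b)]) = {m0, m1, m2, m4}
|Sat(E[(b | a) U (a & b)])| = |{m0, m1, m2, m4}| = 4.

4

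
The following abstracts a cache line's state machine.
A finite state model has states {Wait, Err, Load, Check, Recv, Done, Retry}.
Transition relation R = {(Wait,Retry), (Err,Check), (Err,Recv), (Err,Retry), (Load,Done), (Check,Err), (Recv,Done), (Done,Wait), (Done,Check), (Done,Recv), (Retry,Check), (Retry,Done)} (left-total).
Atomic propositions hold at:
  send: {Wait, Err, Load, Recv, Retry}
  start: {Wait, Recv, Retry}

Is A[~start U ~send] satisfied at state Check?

Sat(~start) = {Err, Load, Check, Done}
Sat(~send) = {Check, Done}
A[~start U ~send]: least fixpoint, start Z0 = Sat(~send) = {Check, Done}, add states in Sat(~start) with every successor in Z. Z1 = {Load, Check, Done}; fixed.
Sat(A[~start U ~send]) = {Load, Check, Done}
Check ∈ Sat(A[~start U ~send]) = {Load, Check, Done}, so the formula holds at Check.

Yes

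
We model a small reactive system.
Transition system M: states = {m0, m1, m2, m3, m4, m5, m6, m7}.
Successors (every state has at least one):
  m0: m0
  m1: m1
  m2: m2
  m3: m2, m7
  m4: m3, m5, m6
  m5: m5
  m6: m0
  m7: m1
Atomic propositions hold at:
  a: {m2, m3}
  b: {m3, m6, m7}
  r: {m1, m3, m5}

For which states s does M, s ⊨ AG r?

AG r: greatest fixpoint, start Z0 = {m1, m3, m5}, keep only states in Sat with every successor in Z. Z1 = {m1, m5}; fixed.
Sat(AG r) = {m1, m5}

{m1, m5}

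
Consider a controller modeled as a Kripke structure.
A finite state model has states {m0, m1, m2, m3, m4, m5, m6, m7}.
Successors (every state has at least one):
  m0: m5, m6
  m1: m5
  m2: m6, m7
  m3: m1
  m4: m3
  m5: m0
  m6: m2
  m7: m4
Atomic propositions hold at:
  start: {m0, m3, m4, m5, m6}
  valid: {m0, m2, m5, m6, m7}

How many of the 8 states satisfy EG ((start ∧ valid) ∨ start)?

2

Sat(start ∧ valid) = {m0, m5, m6}
Sat((start ∧ valid) ∨ start) = {m0, m3, m4, m5, m6}
EG ((start ∧ valid) ∨ start): greatest fixpoint, start Z0 = {m0, m3, m4, m5, m6}, keep only states in Sat with some successor in Z. Z1 = {m0, m4, m5}; Z2 = {m0, m5}; fixed.
Sat(EG ((start ∧ valid) ∨ start)) = {m0, m5}
|Sat(EG ((start ∧ valid) ∨ start))| = |{m0, m5}| = 2.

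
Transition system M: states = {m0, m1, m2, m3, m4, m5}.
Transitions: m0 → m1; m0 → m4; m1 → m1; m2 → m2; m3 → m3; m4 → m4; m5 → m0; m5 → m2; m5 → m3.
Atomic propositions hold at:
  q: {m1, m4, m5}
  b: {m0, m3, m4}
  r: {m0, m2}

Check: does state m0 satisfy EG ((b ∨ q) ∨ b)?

Sat(b ∨ q) = {m0, m1, m3, m4, m5}
Sat((b ∨ q) ∨ b) = {m0, m1, m3, m4, m5}
EG ((b ∨ q) ∨ b): greatest fixpoint, start Z0 = {m0, m1, m3, m4, m5}, keep only states in Sat with some successor in Z. Already a fixed point.
Sat(EG ((b ∨ q) ∨ b)) = {m0, m1, m3, m4, m5}
m0 ∈ Sat(EG ((b ∨ q) ∨ b)) = {m0, m1, m3, m4, m5}, so the formula holds at m0.

Yes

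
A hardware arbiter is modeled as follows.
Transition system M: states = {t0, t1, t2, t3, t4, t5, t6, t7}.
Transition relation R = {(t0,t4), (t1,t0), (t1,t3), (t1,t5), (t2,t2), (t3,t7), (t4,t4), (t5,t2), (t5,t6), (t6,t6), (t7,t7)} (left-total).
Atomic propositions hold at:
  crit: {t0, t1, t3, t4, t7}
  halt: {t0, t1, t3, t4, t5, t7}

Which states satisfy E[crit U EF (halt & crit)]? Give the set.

Sat(halt & crit) = {t0, t1, t3, t4, t7}
EF (halt & crit): least fixpoint, start Z0 = {t0, t1, t3, t4, t7}, add states with some successor in Z. Already a fixed point.
Sat(EF (halt & crit)) = {t0, t1, t3, t4, t7}
E[crit U EF (halt & crit)]: least fixpoint, start Z0 = Sat(EF (halt & crit)) = {t0, t1, t3, t4, t7}, add states in Sat(crit) with some successor in Z. Already a fixed point.
Sat(E[crit U EF (halt & crit)]) = {t0, t1, t3, t4, t7}

{t0, t1, t3, t4, t7}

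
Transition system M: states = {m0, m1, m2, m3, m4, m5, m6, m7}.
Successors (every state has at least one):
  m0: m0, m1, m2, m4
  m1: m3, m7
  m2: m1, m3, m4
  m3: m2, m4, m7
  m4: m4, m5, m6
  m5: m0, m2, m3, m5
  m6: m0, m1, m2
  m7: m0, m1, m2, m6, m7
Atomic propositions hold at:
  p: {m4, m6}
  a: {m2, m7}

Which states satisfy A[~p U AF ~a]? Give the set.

{m0, m1, m2, m3, m4, m5, m6}

Sat(~p) = {m0, m1, m2, m3, m5, m7}
Sat(~a) = {m0, m1, m3, m4, m5, m6}
AF ~a: least fixpoint, start Z0 = {m0, m1, m3, m4, m5, m6}, add states with every successor in Z. Z1 = {m0, m1, m2, m3, m4, m5, m6}; fixed.
Sat(AF ~a) = {m0, m1, m2, m3, m4, m5, m6}
A[~p U AF ~a]: least fixpoint, start Z0 = Sat(AF ~a) = {m0, m1, m2, m3, m4, m5, m6}, add states in Sat(~p) with every successor in Z. Already a fixed point.
Sat(A[~p U AF ~a]) = {m0, m1, m2, m3, m4, m5, m6}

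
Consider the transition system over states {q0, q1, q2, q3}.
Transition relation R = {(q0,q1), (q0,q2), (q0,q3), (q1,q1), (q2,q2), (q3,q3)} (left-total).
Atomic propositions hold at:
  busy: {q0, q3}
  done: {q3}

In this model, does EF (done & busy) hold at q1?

No

Sat(done & busy) = {q3}
EF (done & busy): least fixpoint, start Z0 = {q3}, add states with some successor in Z. Z1 = {q0, q3}; fixed.
Sat(EF (done & busy)) = {q0, q3}
q1 ∉ Sat(EF (done & busy)) = {q0, q3}, so the formula does not hold at q1.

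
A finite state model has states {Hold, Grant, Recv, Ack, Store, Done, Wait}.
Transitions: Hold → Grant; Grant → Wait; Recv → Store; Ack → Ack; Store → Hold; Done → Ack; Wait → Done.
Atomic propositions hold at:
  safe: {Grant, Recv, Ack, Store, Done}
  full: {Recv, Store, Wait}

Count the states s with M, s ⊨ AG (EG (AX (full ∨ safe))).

5

Sat(full ∨ safe) = {Grant, Recv, Ack, Store, Done, Wait}
Sat(AX (full ∨ safe)) = {s : every successor in {Grant, Recv, Ack, Store, Done, Wait}} = {Hold, Grant, Recv, Ack, Done, Wait}
EG (AX (full ∨ safe)): greatest fixpoint, start Z0 = {Hold, Grant, Recv, Ack, Done, Wait}, keep only states in Sat with some successor in Z. Z1 = {Hold, Grant, Ack, Done, Wait}; fixed.
Sat(EG (AX (full ∨ safe))) = {Hold, Grant, Ack, Done, Wait}
AG (EG (AX (full ∨ safe))): greatest fixpoint, start Z0 = {Hold, Grant, Ack, Done, Wait}, keep only states in Sat with every successor in Z. Already a fixed point.
Sat(AG (EG (AX (full ∨ safe)))) = {Hold, Grant, Ack, Done, Wait}
|Sat(AG (EG (AX (full ∨ safe))))| = |{Hold, Grant, Ack, Done, Wait}| = 5.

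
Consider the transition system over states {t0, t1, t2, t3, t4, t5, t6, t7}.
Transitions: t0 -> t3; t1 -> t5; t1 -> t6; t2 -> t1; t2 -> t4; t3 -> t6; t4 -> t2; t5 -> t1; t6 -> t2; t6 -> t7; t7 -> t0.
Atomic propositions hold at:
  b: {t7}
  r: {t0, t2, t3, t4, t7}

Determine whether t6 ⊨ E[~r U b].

Sat(~r) = {t1, t5, t6}
E[~r U b]: least fixpoint, start Z0 = Sat(b) = {t7}, add states in Sat(~r) with some successor in Z. Z1 = {t6, t7}; Z2 = {t1, t6, t7}; Z3 = {t1, t5, t6, t7}; fixed.
Sat(E[~r U b]) = {t1, t5, t6, t7}
t6 ∈ Sat(E[~r U b]) = {t1, t5, t6, t7}, so the formula holds at t6.

Yes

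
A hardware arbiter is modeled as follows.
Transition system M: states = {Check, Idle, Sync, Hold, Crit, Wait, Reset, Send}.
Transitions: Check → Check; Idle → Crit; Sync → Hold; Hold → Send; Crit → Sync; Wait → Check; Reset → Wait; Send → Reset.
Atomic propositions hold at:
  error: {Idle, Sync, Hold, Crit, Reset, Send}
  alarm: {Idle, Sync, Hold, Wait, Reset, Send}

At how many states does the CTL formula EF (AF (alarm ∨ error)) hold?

Sat(alarm ∨ error) = {Idle, Sync, Hold, Crit, Wait, Reset, Send}
AF (alarm ∨ error): least fixpoint, start Z0 = {Idle, Sync, Hold, Crit, Wait, Reset, Send}, add states with every successor in Z. Already a fixed point.
Sat(AF (alarm ∨ error)) = {Idle, Sync, Hold, Crit, Wait, Reset, Send}
EF (AF (alarm ∨ error)): least fixpoint, start Z0 = {Idle, Sync, Hold, Crit, Wait, Reset, Send}, add states with some successor in Z. Already a fixed point.
Sat(EF (AF (alarm ∨ error))) = {Idle, Sync, Hold, Crit, Wait, Reset, Send}
|Sat(EF (AF (alarm ∨ error)))| = |{Idle, Sync, Hold, Crit, Wait, Reset, Send}| = 7.

7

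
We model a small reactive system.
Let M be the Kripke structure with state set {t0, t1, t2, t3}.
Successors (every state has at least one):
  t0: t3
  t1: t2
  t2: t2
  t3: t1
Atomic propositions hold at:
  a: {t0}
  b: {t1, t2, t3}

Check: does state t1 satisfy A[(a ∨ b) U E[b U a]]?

Sat(a ∨ b) = {t0, t1, t2, t3}
E[b U a]: least fixpoint, start Z0 = Sat(a) = {t0}, add states in Sat(b) with some successor in Z. Already a fixed point.
Sat(E[b U a]) = {t0}
A[(a ∨ b) U E[b U a]]: least fixpoint, start Z0 = Sat(E[b U a]) = {t0}, add states in Sat(a ∨ b) with every successor in Z. Already a fixed point.
Sat(A[(a ∨ b) U E[b U a]]) = {t0}
t1 ∉ Sat(A[(a ∨ b) U E[b U a]]) = {t0}, so the formula does not hold at t1.

No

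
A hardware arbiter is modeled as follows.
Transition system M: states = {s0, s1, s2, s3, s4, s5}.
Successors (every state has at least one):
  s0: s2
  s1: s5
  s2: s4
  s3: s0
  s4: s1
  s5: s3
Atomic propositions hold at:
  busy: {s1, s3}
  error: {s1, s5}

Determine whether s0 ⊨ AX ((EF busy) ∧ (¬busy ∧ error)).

No

EF busy: least fixpoint, start Z0 = {s1, s3}, add states with some successor in Z. Z1 = {s1, s3, s4, s5}; Z2 = {s1, s2, s3, s4, s5}; Z3 = {s0, s1, s2, s3, s4, s5}; fixed.
Sat(EF busy) = {s0, s1, s2, s3, s4, s5}
Sat(¬busy) = {s0, s2, s4, s5}
Sat(¬busy ∧ error) = {s5}
Sat((EF busy) ∧ (¬busy ∧ error)) = {s5}
Sat(AX ((EF busy) ∧ (¬busy ∧ error))) = {s : every successor in {s5}} = {s1}
s0 ∉ Sat(AX ((EF busy) ∧ (¬busy ∧ error))) = {s1}, so the formula does not hold at s0.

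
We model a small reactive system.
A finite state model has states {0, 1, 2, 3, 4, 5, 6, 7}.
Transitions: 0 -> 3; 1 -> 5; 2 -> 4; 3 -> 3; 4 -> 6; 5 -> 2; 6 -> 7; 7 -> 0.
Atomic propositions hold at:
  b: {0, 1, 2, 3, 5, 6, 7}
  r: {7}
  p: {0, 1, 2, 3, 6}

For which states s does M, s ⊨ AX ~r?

Sat(~r) = {0, 1, 2, 3, 4, 5, 6}
Sat(AX ~r) = {s : every successor in {0, 1, 2, 3, 4, 5, 6}} = {0, 1, 2, 3, 4, 5, 7}

{0, 1, 2, 3, 4, 5, 7}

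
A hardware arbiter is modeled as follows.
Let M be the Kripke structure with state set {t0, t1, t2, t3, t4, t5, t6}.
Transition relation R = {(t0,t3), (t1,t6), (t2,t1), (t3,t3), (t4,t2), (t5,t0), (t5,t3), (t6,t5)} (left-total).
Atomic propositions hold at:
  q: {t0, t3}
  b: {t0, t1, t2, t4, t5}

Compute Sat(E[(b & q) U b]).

Sat(b & q) = {t0}
E[(b & q) U b]: least fixpoint, start Z0 = Sat(b) = {t0, t1, t2, t4, t5}, add states in Sat(b & q) with some successor in Z. Already a fixed point.
Sat(E[(b & q) U b]) = {t0, t1, t2, t4, t5}

{t0, t1, t2, t4, t5}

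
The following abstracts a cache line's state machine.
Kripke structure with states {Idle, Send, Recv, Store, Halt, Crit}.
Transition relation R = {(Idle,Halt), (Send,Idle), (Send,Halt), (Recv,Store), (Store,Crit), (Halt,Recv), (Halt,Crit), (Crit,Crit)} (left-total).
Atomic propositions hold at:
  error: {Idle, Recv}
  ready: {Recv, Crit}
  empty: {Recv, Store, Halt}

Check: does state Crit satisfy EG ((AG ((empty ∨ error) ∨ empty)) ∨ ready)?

Yes

Sat(empty ∨ error) = {Idle, Recv, Store, Halt}
Sat((empty ∨ error) ∨ empty) = {Idle, Recv, Store, Halt}
AG ((empty ∨ error) ∨ empty): greatest fixpoint, start Z0 = {Idle, Recv, Store, Halt}, keep only states in Sat with every successor in Z. Z1 = {Idle, Recv}; Z2 = ∅; fixed.
Sat(AG ((empty ∨ error) ∨ empty)) = ∅
Sat((AG ((empty ∨ error) ∨ empty)) ∨ ready) = {Recv, Crit}
EG ((AG ((empty ∨ error) ∨ empty)) ∨ ready): greatest fixpoint, start Z0 = {Recv, Crit}, keep only states in Sat with some successor in Z. Z1 = {Crit}; fixed.
Sat(EG ((AG ((empty ∨ error) ∨ empty)) ∨ ready)) = {Crit}
Crit ∈ Sat(EG ((AG ((empty ∨ error) ∨ empty)) ∨ ready)) = {Crit}, so the formula holds at Crit.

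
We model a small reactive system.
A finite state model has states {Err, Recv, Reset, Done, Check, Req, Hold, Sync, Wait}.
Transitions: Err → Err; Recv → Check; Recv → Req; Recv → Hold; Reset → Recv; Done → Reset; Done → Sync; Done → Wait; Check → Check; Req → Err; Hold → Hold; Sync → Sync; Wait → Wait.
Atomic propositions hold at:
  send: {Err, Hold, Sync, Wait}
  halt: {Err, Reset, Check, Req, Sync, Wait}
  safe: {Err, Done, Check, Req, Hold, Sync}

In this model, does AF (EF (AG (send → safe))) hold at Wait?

Sat(send → safe) = {Err, Recv, Reset, Done, Check, Req, Hold, Sync}
AG (send → safe): greatest fixpoint, start Z0 = {Err, Recv, Reset, Done, Check, Req, Hold, Sync}, keep only states in Sat with every successor in Z. Z1 = {Err, Recv, Reset, Check, Req, Hold, Sync}; fixed.
Sat(AG (send → safe)) = {Err, Recv, Reset, Check, Req, Hold, Sync}
EF (AG (send → safe)): least fixpoint, start Z0 = {Err, Recv, Reset, Check, Req, Hold, Sync}, add states with some successor in Z. Z1 = {Err, Recv, Reset, Done, Check, Req, Hold, Sync}; fixed.
Sat(EF (AG (send → safe))) = {Err, Recv, Reset, Done, Check, Req, Hold, Sync}
AF (EF (AG (send → safe))): least fixpoint, start Z0 = {Err, Recv, Reset, Done, Check, Req, Hold, Sync}, add states with every successor in Z. Already a fixed point.
Sat(AF (EF (AG (send → safe)))) = {Err, Recv, Reset, Done, Check, Req, Hold, Sync}
Wait ∉ Sat(AF (EF (AG (send → safe)))) = {Err, Recv, Reset, Done, Check, Req, Hold, Sync}, so the formula does not hold at Wait.

No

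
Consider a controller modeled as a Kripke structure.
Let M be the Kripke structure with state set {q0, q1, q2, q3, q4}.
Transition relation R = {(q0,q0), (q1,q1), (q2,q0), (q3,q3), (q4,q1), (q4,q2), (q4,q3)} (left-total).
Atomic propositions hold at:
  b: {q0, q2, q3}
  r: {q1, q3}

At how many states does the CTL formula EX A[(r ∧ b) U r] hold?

Sat(r ∧ b) = {q3}
A[(r ∧ b) U r]: least fixpoint, start Z0 = Sat(r) = {q1, q3}, add states in Sat(r ∧ b) with every successor in Z. Already a fixed point.
Sat(A[(r ∧ b) U r]) = {q1, q3}
Sat(EX A[(r ∧ b) U r]) = {s : some successor in {q1, q3}} = {q1, q3, q4}
|Sat(EX A[(r ∧ b) U r])| = |{q1, q3, q4}| = 3.

3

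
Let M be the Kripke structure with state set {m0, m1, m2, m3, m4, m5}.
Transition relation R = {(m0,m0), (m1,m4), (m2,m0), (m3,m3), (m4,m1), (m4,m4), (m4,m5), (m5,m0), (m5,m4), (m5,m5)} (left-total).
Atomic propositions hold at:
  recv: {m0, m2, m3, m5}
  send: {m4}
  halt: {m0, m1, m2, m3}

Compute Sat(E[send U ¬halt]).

Sat(¬halt) = {m4, m5}
E[send U ¬halt]: least fixpoint, start Z0 = Sat(¬halt) = {m4, m5}, add states in Sat(send) with some successor in Z. Already a fixed point.
Sat(E[send U ¬halt]) = {m4, m5}

{m4, m5}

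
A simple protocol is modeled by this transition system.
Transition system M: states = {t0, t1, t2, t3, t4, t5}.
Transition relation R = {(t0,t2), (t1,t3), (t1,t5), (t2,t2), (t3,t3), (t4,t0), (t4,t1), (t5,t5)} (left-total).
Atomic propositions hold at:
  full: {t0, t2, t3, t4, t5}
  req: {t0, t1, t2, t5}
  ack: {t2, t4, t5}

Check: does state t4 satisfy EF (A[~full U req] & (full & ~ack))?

Yes

Sat(~full) = {t1}
A[~full U req]: least fixpoint, start Z0 = Sat(req) = {t0, t1, t2, t5}, add states in Sat(~full) with every successor in Z. Already a fixed point.
Sat(A[~full U req]) = {t0, t1, t2, t5}
Sat(~ack) = {t0, t1, t3}
Sat(full & ~ack) = {t0, t3}
Sat(A[~full U req] & (full & ~ack)) = {t0}
EF (A[~full U req] & (full & ~ack)): least fixpoint, start Z0 = {t0}, add states with some successor in Z. Z1 = {t0, t4}; fixed.
Sat(EF (A[~full U req] & (full & ~ack))) = {t0, t4}
t4 ∈ Sat(EF (A[~full U req] & (full & ~ack))) = {t0, t4}, so the formula holds at t4.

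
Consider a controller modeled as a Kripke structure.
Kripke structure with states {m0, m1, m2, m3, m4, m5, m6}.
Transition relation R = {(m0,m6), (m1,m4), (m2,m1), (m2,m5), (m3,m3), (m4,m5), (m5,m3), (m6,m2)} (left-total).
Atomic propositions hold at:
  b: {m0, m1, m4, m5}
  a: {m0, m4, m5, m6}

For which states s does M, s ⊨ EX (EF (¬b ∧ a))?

{m0}

Sat(¬b) = {m2, m3, m6}
Sat(¬b ∧ a) = {m6}
EF (¬b ∧ a): least fixpoint, start Z0 = {m6}, add states with some successor in Z. Z1 = {m0, m6}; fixed.
Sat(EF (¬b ∧ a)) = {m0, m6}
Sat(EX (EF (¬b ∧ a))) = {s : some successor in {m0, m6}} = {m0}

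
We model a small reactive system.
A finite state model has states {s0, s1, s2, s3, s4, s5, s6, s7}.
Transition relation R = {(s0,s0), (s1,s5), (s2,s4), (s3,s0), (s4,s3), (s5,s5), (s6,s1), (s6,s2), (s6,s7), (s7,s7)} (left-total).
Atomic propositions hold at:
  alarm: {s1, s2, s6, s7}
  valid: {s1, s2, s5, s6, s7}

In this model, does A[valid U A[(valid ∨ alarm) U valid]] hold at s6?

Sat(valid ∨ alarm) = {s1, s2, s5, s6, s7}
A[(valid ∨ alarm) U valid]: least fixpoint, start Z0 = Sat(valid) = {s1, s2, s5, s6, s7}, add states in Sat(valid ∨ alarm) with every successor in Z. Already a fixed point.
Sat(A[(valid ∨ alarm) U valid]) = {s1, s2, s5, s6, s7}
A[valid U A[(valid ∨ alarm) U valid]]: least fixpoint, start Z0 = Sat(A[(valid ∨ alarm) U valid]) = {s1, s2, s5, s6, s7}, add states in Sat(valid) with every successor in Z. Already a fixed point.
Sat(A[valid U A[(valid ∨ alarm) U valid]]) = {s1, s2, s5, s6, s7}
s6 ∈ Sat(A[valid U A[(valid ∨ alarm) U valid]]) = {s1, s2, s5, s6, s7}, so the formula holds at s6.

Yes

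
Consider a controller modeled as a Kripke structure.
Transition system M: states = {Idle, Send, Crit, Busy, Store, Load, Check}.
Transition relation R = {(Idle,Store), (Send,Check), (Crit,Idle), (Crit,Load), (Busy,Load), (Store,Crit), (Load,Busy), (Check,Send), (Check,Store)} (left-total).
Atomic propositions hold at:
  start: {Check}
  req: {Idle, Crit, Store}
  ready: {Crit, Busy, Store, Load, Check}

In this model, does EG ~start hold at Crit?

Sat(~start) = {Idle, Send, Crit, Busy, Store, Load}
EG ~start: greatest fixpoint, start Z0 = {Idle, Send, Crit, Busy, Store, Load}, keep only states in Sat with some successor in Z. Z1 = {Idle, Crit, Busy, Store, Load}; fixed.
Sat(EG ~start) = {Idle, Crit, Busy, Store, Load}
Crit ∈ Sat(EG ~start) = {Idle, Crit, Busy, Store, Load}, so the formula holds at Crit.

Yes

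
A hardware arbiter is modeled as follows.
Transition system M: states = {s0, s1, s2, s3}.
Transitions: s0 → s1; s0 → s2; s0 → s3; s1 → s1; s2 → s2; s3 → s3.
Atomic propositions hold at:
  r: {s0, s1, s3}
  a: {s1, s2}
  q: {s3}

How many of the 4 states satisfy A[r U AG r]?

2

AG r: greatest fixpoint, start Z0 = {s0, s1, s3}, keep only states in Sat with every successor in Z. Z1 = {s1, s3}; fixed.
Sat(AG r) = {s1, s3}
A[r U AG r]: least fixpoint, start Z0 = Sat(AG r) = {s1, s3}, add states in Sat(r) with every successor in Z. Already a fixed point.
Sat(A[r U AG r]) = {s1, s3}
|Sat(A[r U AG r])| = |{s1, s3}| = 2.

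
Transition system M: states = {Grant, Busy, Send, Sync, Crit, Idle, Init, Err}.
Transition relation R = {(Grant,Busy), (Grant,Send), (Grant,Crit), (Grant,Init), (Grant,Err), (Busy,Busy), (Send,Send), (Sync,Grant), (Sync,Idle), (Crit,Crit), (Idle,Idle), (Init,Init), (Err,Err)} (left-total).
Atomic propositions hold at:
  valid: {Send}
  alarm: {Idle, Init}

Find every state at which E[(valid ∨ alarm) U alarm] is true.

{Idle, Init}

Sat(valid ∨ alarm) = {Send, Idle, Init}
E[(valid ∨ alarm) U alarm]: least fixpoint, start Z0 = Sat(alarm) = {Idle, Init}, add states in Sat(valid ∨ alarm) with some successor in Z. Already a fixed point.
Sat(E[(valid ∨ alarm) U alarm]) = {Idle, Init}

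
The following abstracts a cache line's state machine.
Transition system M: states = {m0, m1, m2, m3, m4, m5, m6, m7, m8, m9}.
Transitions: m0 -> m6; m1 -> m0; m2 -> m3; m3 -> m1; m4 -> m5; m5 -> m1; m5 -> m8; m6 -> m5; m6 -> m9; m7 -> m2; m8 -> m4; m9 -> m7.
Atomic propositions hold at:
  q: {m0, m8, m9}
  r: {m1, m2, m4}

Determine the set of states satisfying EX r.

Sat(EX r) = {s : some successor in {m1, m2, m4}} = {m3, m5, m7, m8}

{m3, m5, m7, m8}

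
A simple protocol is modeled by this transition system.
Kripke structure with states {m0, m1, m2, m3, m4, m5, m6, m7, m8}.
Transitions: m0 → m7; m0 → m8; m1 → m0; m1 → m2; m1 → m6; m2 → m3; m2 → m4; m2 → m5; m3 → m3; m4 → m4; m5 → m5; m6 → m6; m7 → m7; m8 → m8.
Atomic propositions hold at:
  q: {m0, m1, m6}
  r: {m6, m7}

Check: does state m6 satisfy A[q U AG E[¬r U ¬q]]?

Sat(¬r) = {m0, m1, m2, m3, m4, m5, m8}
Sat(¬q) = {m2, m3, m4, m5, m7, m8}
E[¬r U ¬q]: least fixpoint, start Z0 = Sat(¬q) = {m2, m3, m4, m5, m7, m8}, add states in Sat(¬r) with some successor in Z. Z1 = {m0, m1, m2, m3, m4, m5, m7, m8}; fixed.
Sat(E[¬r U ¬q]) = {m0, m1, m2, m3, m4, m5, m7, m8}
AG E[¬r U ¬q]: greatest fixpoint, start Z0 = {m0, m1, m2, m3, m4, m5, m7, m8}, keep only states in Sat with every successor in Z. Z1 = {m0, m2, m3, m4, m5, m7, m8}; fixed.
Sat(AG E[¬r U ¬q]) = {m0, m2, m3, m4, m5, m7, m8}
A[q U AG E[¬r U ¬q]]: least fixpoint, start Z0 = Sat(AG E[¬r U ¬q]) = {m0, m2, m3, m4, m5, m7, m8}, add states in Sat(q) with every successor in Z. Already a fixed point.
Sat(A[q U AG E[¬r U ¬q]]) = {m0, m2, m3, m4, m5, m7, m8}
m6 ∉ Sat(A[q U AG E[¬r U ¬q]]) = {m0, m2, m3, m4, m5, m7, m8}, so the formula does not hold at m6.

No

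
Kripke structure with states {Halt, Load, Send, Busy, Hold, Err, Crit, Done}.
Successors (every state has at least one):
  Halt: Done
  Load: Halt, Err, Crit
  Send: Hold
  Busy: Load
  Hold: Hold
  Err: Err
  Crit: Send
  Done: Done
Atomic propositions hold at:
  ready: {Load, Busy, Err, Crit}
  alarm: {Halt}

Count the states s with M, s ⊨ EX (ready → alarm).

Sat(ready → alarm) = {Halt, Send, Hold, Done}
Sat(EX (ready → alarm)) = {s : some successor in {Halt, Send, Hold, Done}} = {Halt, Load, Send, Hold, Crit, Done}
|Sat(EX (ready → alarm))| = |{Halt, Load, Send, Hold, Crit, Done}| = 6.

6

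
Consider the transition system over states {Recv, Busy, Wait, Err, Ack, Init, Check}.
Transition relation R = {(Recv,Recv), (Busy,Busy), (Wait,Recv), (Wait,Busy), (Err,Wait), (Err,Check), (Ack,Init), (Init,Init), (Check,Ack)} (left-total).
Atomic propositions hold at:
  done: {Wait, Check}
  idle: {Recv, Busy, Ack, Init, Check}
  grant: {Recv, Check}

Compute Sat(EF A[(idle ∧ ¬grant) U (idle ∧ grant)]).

Sat(¬grant) = {Busy, Wait, Err, Ack, Init}
Sat(idle ∧ ¬grant) = {Busy, Ack, Init}
Sat(idle ∧ grant) = {Recv, Check}
A[(idle ∧ ¬grant) U (idle ∧ grant)]: least fixpoint, start Z0 = Sat((idle ∧ grant)) = {Recv, Check}, add states in Sat(idle ∧ ¬grant) with every successor in Z. Already a fixed point.
Sat(A[(idle ∧ ¬grant) U (idle ∧ grant)]) = {Recv, Check}
EF A[(idle ∧ ¬grant) U (idle ∧ grant)]: least fixpoint, start Z0 = {Recv, Check}, add states with some successor in Z. Z1 = {Recv, Wait, Err, Check}; fixed.
Sat(EF A[(idle ∧ ¬grant) U (idle ∧ grant)]) = {Recv, Wait, Err, Check}

{Recv, Wait, Err, Check}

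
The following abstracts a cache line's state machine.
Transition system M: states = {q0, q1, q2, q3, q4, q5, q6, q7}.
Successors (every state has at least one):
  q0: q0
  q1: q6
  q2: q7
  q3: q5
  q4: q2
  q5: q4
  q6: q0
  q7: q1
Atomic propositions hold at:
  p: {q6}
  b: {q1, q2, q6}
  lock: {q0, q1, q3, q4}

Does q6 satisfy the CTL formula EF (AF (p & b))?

Yes

Sat(p & b) = {q6}
AF (p & b): least fixpoint, start Z0 = {q6}, add states with every successor in Z. Z1 = {q1, q6}; Z2 = {q1, q6, q7}; Z3 = {q1, q2, q6, q7}; Z4 = {q1, q2, q4, q6, q7}; Z5 = {q1, q2, q4, q5, q6, q7}; Z6 = {q1, q2, q3, q4, q5, q6, q7}; fixed.
Sat(AF (p & b)) = {q1, q2, q3, q4, q5, q6, q7}
EF (AF (p & b)): least fixpoint, start Z0 = {q1, q2, q3, q4, q5, q6, q7}, add states with some successor in Z. Already a fixed point.
Sat(EF (AF (p & b))) = {q1, q2, q3, q4, q5, q6, q7}
q6 ∈ Sat(EF (AF (p & b))) = {q1, q2, q3, q4, q5, q6, q7}, so the formula holds at q6.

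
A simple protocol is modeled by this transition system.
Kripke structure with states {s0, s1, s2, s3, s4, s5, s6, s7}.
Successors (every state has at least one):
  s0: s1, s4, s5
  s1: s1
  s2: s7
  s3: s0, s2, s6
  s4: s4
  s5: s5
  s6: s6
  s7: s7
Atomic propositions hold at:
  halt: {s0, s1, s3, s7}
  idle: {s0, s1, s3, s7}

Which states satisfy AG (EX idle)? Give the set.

{s1, s2, s7}

Sat(EX idle) = {s : some successor in {s0, s1, s3, s7}} = {s0, s1, s2, s3, s7}
AG (EX idle): greatest fixpoint, start Z0 = {s0, s1, s2, s3, s7}, keep only states in Sat with every successor in Z. Z1 = {s1, s2, s7}; fixed.
Sat(AG (EX idle)) = {s1, s2, s7}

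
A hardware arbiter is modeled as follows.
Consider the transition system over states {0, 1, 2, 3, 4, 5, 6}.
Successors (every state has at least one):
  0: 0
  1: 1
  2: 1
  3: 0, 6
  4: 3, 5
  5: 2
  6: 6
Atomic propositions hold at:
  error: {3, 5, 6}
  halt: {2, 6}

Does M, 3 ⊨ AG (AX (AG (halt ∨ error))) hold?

Sat(halt ∨ error) = {2, 3, 5, 6}
AG (halt ∨ error): greatest fixpoint, start Z0 = {2, 3, 5, 6}, keep only states in Sat with every successor in Z. Z1 = {5, 6}; Z2 = {6}; fixed.
Sat(AG (halt ∨ error)) = {6}
Sat(AX (AG (halt ∨ error))) = {s : every successor in {6}} = {6}
AG (AX (AG (halt ∨ error))): greatest fixpoint, start Z0 = {6}, keep only states in Sat with every successor in Z. Already a fixed point.
Sat(AG (AX (AG (halt ∨ error)))) = {6}
3 ∉ Sat(AG (AX (AG (halt ∨ error)))) = {6}, so the formula does not hold at 3.

No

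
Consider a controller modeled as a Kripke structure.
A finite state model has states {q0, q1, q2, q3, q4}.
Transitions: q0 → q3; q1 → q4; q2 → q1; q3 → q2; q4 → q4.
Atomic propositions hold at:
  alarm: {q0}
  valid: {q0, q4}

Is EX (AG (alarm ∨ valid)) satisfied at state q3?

Sat(alarm ∨ valid) = {q0, q4}
AG (alarm ∨ valid): greatest fixpoint, start Z0 = {q0, q4}, keep only states in Sat with every successor in Z. Z1 = {q4}; fixed.
Sat(AG (alarm ∨ valid)) = {q4}
Sat(EX (AG (alarm ∨ valid))) = {s : some successor in {q4}} = {q1, q4}
q3 ∉ Sat(EX (AG (alarm ∨ valid))) = {q1, q4}, so the formula does not hold at q3.

No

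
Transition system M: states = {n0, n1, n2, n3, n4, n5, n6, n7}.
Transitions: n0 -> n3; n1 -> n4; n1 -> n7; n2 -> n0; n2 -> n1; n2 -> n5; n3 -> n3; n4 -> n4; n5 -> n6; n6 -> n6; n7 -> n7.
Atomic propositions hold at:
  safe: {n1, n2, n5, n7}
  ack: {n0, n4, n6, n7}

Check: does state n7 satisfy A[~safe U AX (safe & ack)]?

Sat(~safe) = {n0, n3, n4, n6}
Sat(safe & ack) = {n7}
Sat(AX (safe & ack)) = {s : every successor in {n7}} = {n7}
A[~safe U AX (safe & ack)]: least fixpoint, start Z0 = Sat(AX (safe & ack)) = {n7}, add states in Sat(~safe) with every successor in Z. Already a fixed point.
Sat(A[~safe U AX (safe & ack)]) = {n7}
n7 ∈ Sat(A[~safe U AX (safe & ack)]) = {n7}, so the formula holds at n7.

Yes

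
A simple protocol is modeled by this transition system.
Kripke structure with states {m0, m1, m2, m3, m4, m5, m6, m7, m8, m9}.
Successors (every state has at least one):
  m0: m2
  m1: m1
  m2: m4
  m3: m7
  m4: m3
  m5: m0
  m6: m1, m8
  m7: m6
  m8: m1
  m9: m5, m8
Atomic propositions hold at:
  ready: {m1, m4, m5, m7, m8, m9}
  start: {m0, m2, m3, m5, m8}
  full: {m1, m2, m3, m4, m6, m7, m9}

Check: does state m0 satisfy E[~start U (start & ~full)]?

Sat(~start) = {m1, m4, m6, m7, m9}
Sat(~full) = {m0, m5, m8}
Sat(start & ~full) = {m0, m5, m8}
E[~start U (start & ~full)]: least fixpoint, start Z0 = Sat((start & ~full)) = {m0, m5, m8}, add states in Sat(~start) with some successor in Z. Z1 = {m0, m5, m6, m8, m9}; Z2 = {m0, m5, m6, m7, m8, m9}; fixed.
Sat(E[~start U (start & ~full)]) = {m0, m5, m6, m7, m8, m9}
m0 ∈ Sat(E[~start U (start & ~full)]) = {m0, m5, m6, m7, m8, m9}, so the formula holds at m0.

Yes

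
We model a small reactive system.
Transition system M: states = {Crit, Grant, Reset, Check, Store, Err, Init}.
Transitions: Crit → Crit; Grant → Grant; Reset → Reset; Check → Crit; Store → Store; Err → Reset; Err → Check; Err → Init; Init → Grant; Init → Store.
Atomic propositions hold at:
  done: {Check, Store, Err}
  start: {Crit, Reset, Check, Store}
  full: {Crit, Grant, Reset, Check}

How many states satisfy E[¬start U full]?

Sat(¬start) = {Grant, Err, Init}
E[¬start U full]: least fixpoint, start Z0 = Sat(full) = {Crit, Grant, Reset, Check}, add states in Sat(¬start) with some successor in Z. Z1 = {Crit, Grant, Reset, Check, Err, Init}; fixed.
Sat(E[¬start U full]) = {Crit, Grant, Reset, Check, Err, Init}
|Sat(E[¬start U full])| = |{Crit, Grant, Reset, Check, Err, Init}| = 6.

6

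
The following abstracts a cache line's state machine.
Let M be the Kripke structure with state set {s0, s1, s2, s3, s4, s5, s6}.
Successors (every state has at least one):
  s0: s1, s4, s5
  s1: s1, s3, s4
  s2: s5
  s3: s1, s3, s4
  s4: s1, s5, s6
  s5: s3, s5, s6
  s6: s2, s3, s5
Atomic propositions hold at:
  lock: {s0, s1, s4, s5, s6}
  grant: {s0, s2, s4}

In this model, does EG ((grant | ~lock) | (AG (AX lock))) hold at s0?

Sat(~lock) = {s2, s3}
Sat(grant | ~lock) = {s0, s2, s3, s4}
Sat(AX lock) = {s : every successor in {s0, s1, s4, s5, s6}} = {s0, s2, s4}
AG (AX lock): greatest fixpoint, start Z0 = {s0, s2, s4}, keep only states in Sat with every successor in Z. Z1 = ∅; fixed.
Sat(AG (AX lock)) = ∅
Sat((grant | ~lock) | (AG (AX lock))) = {s0, s2, s3, s4}
EG ((grant | ~lock) | (AG (AX lock))): greatest fixpoint, start Z0 = {s0, s2, s3, s4}, keep only states in Sat with some successor in Z. Z1 = {s0, s3}; Z2 = {s3}; fixed.
Sat(EG ((grant | ~lock) | (AG (AX lock)))) = {s3}
s0 ∉ Sat(EG ((grant | ~lock) | (AG (AX lock)))) = {s3}, so the formula does not hold at s0.

No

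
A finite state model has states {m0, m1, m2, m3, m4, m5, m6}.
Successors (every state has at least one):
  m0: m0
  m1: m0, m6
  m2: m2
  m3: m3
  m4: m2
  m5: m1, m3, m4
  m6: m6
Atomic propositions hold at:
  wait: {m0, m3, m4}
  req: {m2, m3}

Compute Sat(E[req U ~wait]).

{m1, m2, m5, m6}

Sat(~wait) = {m1, m2, m5, m6}
E[req U ~wait]: least fixpoint, start Z0 = Sat(~wait) = {m1, m2, m5, m6}, add states in Sat(req) with some successor in Z. Already a fixed point.
Sat(E[req U ~wait]) = {m1, m2, m5, m6}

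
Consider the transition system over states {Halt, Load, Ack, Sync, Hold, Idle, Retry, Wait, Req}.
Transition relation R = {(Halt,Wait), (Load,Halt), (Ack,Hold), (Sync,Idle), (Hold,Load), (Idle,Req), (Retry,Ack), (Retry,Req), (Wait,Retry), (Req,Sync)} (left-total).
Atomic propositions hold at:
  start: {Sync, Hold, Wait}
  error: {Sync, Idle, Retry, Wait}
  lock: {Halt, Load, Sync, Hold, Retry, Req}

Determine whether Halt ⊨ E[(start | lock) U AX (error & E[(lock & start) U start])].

Sat(start | lock) = {Halt, Load, Sync, Hold, Retry, Wait, Req}
Sat(lock & start) = {Sync, Hold}
E[(lock & start) U start]: least fixpoint, start Z0 = Sat(start) = {Sync, Hold, Wait}, add states in Sat(lock & start) with some successor in Z. Already a fixed point.
Sat(E[(lock & start) U start]) = {Sync, Hold, Wait}
Sat(error & E[(lock & start) U start]) = {Sync, Wait}
Sat(AX (error & E[(lock & start) U start])) = {s : every successor in {Sync, Wait}} = {Halt, Req}
E[(start | lock) U AX (error & E[(lock & start) U start])]: least fixpoint, start Z0 = Sat(AX (error & E[(lock & start) U start])) = {Halt, Req}, add states in Sat(start | lock) with some successor in Z. Z1 = {Halt, Load, Retry, Req}; Z2 = {Halt, Load, Hold, Retry, Wait, Req}; fixed.
Sat(E[(start | lock) U AX (error & E[(lock & start) U start])]) = {Halt, Load, Hold, Retry, Wait, Req}
Halt ∈ Sat(E[(start | lock) U AX (error & E[(lock & start) U start])]) = {Halt, Load, Hold, Retry, Wait, Req}, so the formula holds at Halt.

Yes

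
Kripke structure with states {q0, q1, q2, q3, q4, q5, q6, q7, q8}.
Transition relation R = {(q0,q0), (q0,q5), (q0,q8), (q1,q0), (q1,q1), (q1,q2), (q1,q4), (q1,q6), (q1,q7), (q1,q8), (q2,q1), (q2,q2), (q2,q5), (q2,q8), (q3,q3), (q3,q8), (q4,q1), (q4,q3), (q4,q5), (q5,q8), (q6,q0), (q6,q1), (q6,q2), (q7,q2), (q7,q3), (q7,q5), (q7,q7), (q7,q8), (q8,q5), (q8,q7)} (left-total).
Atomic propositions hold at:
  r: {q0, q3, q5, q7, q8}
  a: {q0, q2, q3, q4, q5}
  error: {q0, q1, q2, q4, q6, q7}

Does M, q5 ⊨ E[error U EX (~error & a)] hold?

No

Sat(~error) = {q3, q5, q8}
Sat(~error & a) = {q3, q5}
Sat(EX (~error & a)) = {s : some successor in {q3, q5}} = {q0, q2, q3, q4, q7, q8}
E[error U EX (~error & a)]: least fixpoint, start Z0 = Sat(EX (~error & a)) = {q0, q2, q3, q4, q7, q8}, add states in Sat(error) with some successor in Z. Z1 = {q0, q1, q2, q3, q4, q6, q7, q8}; fixed.
Sat(E[error U EX (~error & a)]) = {q0, q1, q2, q3, q4, q6, q7, q8}
q5 ∉ Sat(E[error U EX (~error & a)]) = {q0, q1, q2, q3, q4, q6, q7, q8}, so the formula does not hold at q5.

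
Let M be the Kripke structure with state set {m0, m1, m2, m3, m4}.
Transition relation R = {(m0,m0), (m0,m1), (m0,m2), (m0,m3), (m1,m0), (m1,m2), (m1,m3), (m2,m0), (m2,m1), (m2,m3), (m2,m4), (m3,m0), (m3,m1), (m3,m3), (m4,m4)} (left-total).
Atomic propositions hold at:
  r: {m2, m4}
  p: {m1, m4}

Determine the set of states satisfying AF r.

{m2, m4}

AF r: least fixpoint, start Z0 = {m2, m4}, add states with every successor in Z. Already a fixed point.
Sat(AF r) = {m2, m4}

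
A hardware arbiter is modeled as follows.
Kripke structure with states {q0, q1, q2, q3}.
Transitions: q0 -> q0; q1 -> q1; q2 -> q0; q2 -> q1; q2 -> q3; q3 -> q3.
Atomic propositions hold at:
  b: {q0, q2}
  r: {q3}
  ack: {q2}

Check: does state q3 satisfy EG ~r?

No

Sat(~r) = {q0, q1, q2}
EG ~r: greatest fixpoint, start Z0 = {q0, q1, q2}, keep only states in Sat with some successor in Z. Already a fixed point.
Sat(EG ~r) = {q0, q1, q2}
q3 ∉ Sat(EG ~r) = {q0, q1, q2}, so the formula does not hold at q3.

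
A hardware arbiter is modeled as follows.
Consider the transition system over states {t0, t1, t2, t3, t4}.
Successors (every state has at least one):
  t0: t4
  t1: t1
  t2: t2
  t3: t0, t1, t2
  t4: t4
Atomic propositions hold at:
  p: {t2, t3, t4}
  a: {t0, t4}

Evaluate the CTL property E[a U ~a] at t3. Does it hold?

Sat(~a) = {t1, t2, t3}
E[a U ~a]: least fixpoint, start Z0 = Sat(~a) = {t1, t2, t3}, add states in Sat(a) with some successor in Z. Already a fixed point.
Sat(E[a U ~a]) = {t1, t2, t3}
t3 ∈ Sat(E[a U ~a]) = {t1, t2, t3}, so the formula holds at t3.

Yes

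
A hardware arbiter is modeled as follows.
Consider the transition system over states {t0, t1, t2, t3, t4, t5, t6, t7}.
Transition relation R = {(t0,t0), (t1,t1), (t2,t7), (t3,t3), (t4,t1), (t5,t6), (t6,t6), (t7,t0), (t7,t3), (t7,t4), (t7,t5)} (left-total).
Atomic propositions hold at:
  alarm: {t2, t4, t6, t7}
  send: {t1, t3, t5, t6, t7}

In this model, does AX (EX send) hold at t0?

No

Sat(EX send) = {s : some successor in {t1, t3, t5, t6, t7}} = {t1, t2, t3, t4, t5, t6, t7}
Sat(AX (EX send)) = {s : every successor in {t1, t2, t3, t4, t5, t6, t7}} = {t1, t2, t3, t4, t5, t6}
t0 ∉ Sat(AX (EX send)) = {t1, t2, t3, t4, t5, t6}, so the formula does not hold at t0.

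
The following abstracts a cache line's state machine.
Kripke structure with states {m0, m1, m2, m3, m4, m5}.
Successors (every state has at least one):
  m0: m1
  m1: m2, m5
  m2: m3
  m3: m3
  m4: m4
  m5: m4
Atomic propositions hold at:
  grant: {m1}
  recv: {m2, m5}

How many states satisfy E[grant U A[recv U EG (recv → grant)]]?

Sat(recv → grant) = {m0, m1, m3, m4}
EG (recv → grant): greatest fixpoint, start Z0 = {m0, m1, m3, m4}, keep only states in Sat with some successor in Z. Z1 = {m0, m3, m4}; Z2 = {m3, m4}; fixed.
Sat(EG (recv → grant)) = {m3, m4}
A[recv U EG (recv → grant)]: least fixpoint, start Z0 = Sat(EG (recv → grant)) = {m3, m4}, add states in Sat(recv) with every successor in Z. Z1 = {m2, m3, m4, m5}; fixed.
Sat(A[recv U EG (recv → grant)]) = {m2, m3, m4, m5}
E[grant U A[recv U EG (recv → grant)]]: least fixpoint, start Z0 = Sat(A[recv U EG (recv → grant)]) = {m2, m3, m4, m5}, add states in Sat(grant) with some successor in Z. Z1 = {m1, m2, m3, m4, m5}; fixed.
Sat(E[grant U A[recv U EG (recv → grant)]]) = {m1, m2, m3, m4, m5}
|Sat(E[grant U A[recv U EG (recv → grant)]])| = |{m1, m2, m3, m4, m5}| = 5.

5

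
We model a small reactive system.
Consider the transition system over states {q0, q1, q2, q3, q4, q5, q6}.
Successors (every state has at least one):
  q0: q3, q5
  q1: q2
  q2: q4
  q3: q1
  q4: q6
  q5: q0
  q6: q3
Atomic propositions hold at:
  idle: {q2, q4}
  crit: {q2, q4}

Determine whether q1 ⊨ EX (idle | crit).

Yes

Sat(idle | crit) = {q2, q4}
Sat(EX (idle | crit)) = {s : some successor in {q2, q4}} = {q1, q2}
q1 ∈ Sat(EX (idle | crit)) = {q1, q2}, so the formula holds at q1.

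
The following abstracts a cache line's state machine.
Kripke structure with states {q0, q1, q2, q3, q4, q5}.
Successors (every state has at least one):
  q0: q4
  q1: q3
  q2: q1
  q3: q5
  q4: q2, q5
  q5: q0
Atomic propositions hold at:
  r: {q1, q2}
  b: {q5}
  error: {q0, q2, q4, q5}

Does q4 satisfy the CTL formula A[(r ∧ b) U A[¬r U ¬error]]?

No

Sat(r ∧ b) = ∅
Sat(¬r) = {q0, q3, q4, q5}
Sat(¬error) = {q1, q3}
A[¬r U ¬error]: least fixpoint, start Z0 = Sat(¬error) = {q1, q3}, add states in Sat(¬r) with every successor in Z. Already a fixed point.
Sat(A[¬r U ¬error]) = {q1, q3}
A[(r ∧ b) U A[¬r U ¬error]]: least fixpoint, start Z0 = Sat(A[¬r U ¬error]) = {q1, q3}, add states in Sat(r ∧ b) with every successor in Z. Already a fixed point.
Sat(A[(r ∧ b) U A[¬r U ¬error]]) = {q1, q3}
q4 ∉ Sat(A[(r ∧ b) U A[¬r U ¬error]]) = {q1, q3}, so the formula does not hold at q4.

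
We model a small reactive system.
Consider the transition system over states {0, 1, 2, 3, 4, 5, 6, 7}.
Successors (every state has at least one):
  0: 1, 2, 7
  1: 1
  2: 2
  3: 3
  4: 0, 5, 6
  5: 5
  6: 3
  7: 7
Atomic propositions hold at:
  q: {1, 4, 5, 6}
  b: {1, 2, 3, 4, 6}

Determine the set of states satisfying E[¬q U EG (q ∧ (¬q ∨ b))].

Sat(¬q) = {0, 2, 3, 7}
Sat(¬q ∨ b) = {0, 1, 2, 3, 4, 6, 7}
Sat(q ∧ (¬q ∨ b)) = {1, 4, 6}
EG (q ∧ (¬q ∨ b)): greatest fixpoint, start Z0 = {1, 4, 6}, keep only states in Sat with some successor in Z. Z1 = {1, 4}; Z2 = {1}; fixed.
Sat(EG (q ∧ (¬q ∨ b))) = {1}
E[¬q U EG (q ∧ (¬q ∨ b))]: least fixpoint, start Z0 = Sat(EG (q ∧ (¬q ∨ b))) = {1}, add states in Sat(¬q) with some successor in Z. Z1 = {0, 1}; fixed.
Sat(E[¬q U EG (q ∧ (¬q ∨ b))]) = {0, 1}

{0, 1}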